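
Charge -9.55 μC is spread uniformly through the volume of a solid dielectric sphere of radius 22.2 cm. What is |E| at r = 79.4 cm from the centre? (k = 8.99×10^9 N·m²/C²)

Use a concentric Gaussian sphere at r = 79.4 cm (r > R, so the entire charge is enclosed).
Q_enc = -9.55 μC = -9.55×10^-6 C.
By Gauss's law, ∮E·dA = E·4πr² = Q_enc/ε₀.
E = k|Q_enc|/r² = (8.99×10^9)(9.55×10^-6)/(0.794)² = 1.36e5 N/C.

|E| = 1.36×10^5 V/m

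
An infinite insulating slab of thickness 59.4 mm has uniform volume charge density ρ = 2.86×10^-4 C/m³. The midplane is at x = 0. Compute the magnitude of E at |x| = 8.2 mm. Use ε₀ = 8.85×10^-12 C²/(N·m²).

By symmetry E is perpendicular to the slab. A Gaussian pillbox from −8.2 mm to +8.2 mm (face area A) lies entirely within the slab.
Q_enc = ρ·(2x)·A and flux = 2EA, so 2EA = 2ρxA/ε₀ ⇒ E = |ρ|x/ε₀.
E = (2.86×10^-4)(0.0082)/(8.85×10^-12) = 2.65e5 N/C.

2.65×10^5 N/C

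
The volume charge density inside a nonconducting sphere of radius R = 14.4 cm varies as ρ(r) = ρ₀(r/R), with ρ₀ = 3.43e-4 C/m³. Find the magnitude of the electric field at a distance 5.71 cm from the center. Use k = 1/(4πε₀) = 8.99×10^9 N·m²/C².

By spherical symmetry E is radial; choose a Gaussian sphere of radius r = 5.71 cm (r < R).
Integrate the density: Q_enc = 4π ∫₀^r ρ₀(r'/R)^1 r'² dr' = 4πρ₀ r^4/(4·R) = 7.955e-8 C.
By Gauss's law, ∮E·dA = E·4πr² = Q_enc/ε₀.
E = k|Q_enc|/r² = (8.99×10^9)(7.955×10^-8)/(0.0571)² = 2.19×10^5 N/C.

|E| ≈ 2.19×10^5 N/C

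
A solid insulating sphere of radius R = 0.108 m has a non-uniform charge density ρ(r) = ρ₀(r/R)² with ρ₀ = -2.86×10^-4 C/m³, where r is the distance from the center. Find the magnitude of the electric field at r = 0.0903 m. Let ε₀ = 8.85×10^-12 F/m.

Take a concentric spherical Gaussian surface of radius r = 0.0903 m (r < R).
Integrate the density: Q_enc = 4π ∫₀^r ρ₀(r'/R)^2 r'² dr' = 4πρ₀ r^5/(5·R²) = -3.70×10^-7 C.
Applying ∮E·dA = Q_enc/ε₀ with Φ = E(4πr²):
E = |Q_enc|/(4πε₀r²) = (3.70e-7)/(4π·8.85×10^-12·(0.0903)²) = 4.08e5 N/C.

4.08e5 N/C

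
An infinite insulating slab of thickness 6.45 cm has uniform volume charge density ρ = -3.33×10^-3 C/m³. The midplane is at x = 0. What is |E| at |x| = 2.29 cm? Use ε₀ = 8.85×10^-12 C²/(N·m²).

By symmetry E is perpendicular to the slab. A Gaussian pillbox from −2.29 cm to +2.29 cm (face area A) lies entirely within the slab.
Q_enc = ρ·(2x)·A and flux = 2EA, so 2EA = 2ρxA/ε₀ ⇒ E = |ρ|x/ε₀.
E = (3.33e-3)(0.0229)/(8.85×10^-12) = 8.62e6 N/C.

|E| = 8.62×10^6 V/m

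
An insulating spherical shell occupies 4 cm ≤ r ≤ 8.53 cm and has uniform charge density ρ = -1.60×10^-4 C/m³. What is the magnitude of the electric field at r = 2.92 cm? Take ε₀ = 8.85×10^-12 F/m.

|E| = 0 N/C

Use a concentric Gaussian sphere at r = 2.92 cm (r < 4 cm, inside the empty cavity).
Q_enc = 0 (all charge lies at larger r); Gauss's law gives E = 0.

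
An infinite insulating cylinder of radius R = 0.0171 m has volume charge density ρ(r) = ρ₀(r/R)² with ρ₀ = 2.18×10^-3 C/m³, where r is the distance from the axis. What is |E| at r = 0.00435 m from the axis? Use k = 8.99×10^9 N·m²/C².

Take a coaxial cylindrical Gaussian surface of radius r = 0.00435 m and length L (r < R).
λ_enc = ∫₀^r ρ(r')·2πr' dr' = (2πρ₀/R²)·r^4/4 = 4.193×10^-9 C/m.
Gauss's law: E·2πrL = λ_enc L/ε₀.
E = 2k|λ_enc|/r = 2(8.99×10^9)(4.193e-9)/(0.00435) = 1.73e4 N/C.

E = 1.73×10^4 V/m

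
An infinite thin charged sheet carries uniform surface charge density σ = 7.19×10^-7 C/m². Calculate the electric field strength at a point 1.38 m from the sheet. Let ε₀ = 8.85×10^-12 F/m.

|E| = 4.06×10^4 N/C

Choose a cylindrical pillbox piercing the sheet, end faces (area A) parallel to it.
Flux Φ = 2EA and Q_enc = σA, so 2EA = σA/ε₀ ⇒ E = |σ|/(2ε₀), independent of distance.
E = |σ|/(2ε₀) = (7.19×10^-7)/(2·8.85×10^-12) = 4.06×10^4 N/C.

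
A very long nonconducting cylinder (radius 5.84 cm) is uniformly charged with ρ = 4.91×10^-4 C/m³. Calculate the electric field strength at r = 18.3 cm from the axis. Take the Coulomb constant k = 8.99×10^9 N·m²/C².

5.17×10^5 N/C

By cylindrical symmetry E is radial; use a coaxial Gaussian cylinder of radius 18.3 cm and length L (r > 5.84 cm, full cross-section enclosed).
λ_enc = ρ·πR² = (4.91×10^-4)π(0.0584)² = 5.261e-6 C/m.
Applying ∮E·dA = Q_enc/ε₀ with the end caps contributing no flux:
E = 2k|λ_enc|/r = 2(8.99×10^9)(5.261×10^-6)/(0.183) = 5.17×10^5 N/C.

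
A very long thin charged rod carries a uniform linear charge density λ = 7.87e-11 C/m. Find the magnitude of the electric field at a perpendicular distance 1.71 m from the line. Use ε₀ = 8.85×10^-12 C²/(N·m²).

By cylindrical symmetry E is radial; use a coaxial Gaussian cylinder of radius 1.71 m and length L.
Q_enc = λL, so λ_enc = 7.87e-11 C/m.
Gauss's law: E·2πrL = λ_enc L/ε₀.
E = |λ_enc|/(2πε₀r) = (7.87e-11)/(2π·8.85×10^-12·1.71) = 0.828 N/C.

0.828 N/C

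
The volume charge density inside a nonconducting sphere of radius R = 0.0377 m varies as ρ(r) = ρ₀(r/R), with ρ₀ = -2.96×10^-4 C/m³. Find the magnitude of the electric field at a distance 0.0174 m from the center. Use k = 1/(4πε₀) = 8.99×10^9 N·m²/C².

By spherical symmetry E is radial; choose a Gaussian sphere of radius r = 0.0174 m (r < R).
Integrate the density: Q_enc = 4π ∫₀^r ρ₀(r'/R)^1 r'² dr' = 4πρ₀ r^4/(4·R) = -2.261e-9 C.
Gauss's law: E·4πr² = Q_enc/ε₀.
E = k|Q_enc|/r² = (8.99×10^9)(2.261e-9)/(0.0174)² = 6.71e4 N/C.

|E| = 6.71×10^4 V/m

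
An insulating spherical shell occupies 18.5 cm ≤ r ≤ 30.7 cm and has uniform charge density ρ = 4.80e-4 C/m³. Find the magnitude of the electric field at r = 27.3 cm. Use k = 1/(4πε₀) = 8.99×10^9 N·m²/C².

|E| = 3.40×10^6 N/C

Use a concentric Gaussian sphere at r = 27.3 cm (within the shell material, 18.5 cm < r < 30.7 cm).
Enclosed charge is the volume from a to r: Q_enc = (4π/3)ρ(r³ − a³) = 2.818×10^-5 C.
By Gauss's law, ∮E·dA = E·4πr² = Q_enc/ε₀.
E = k|Q_enc|/r² = (8.99×10^9)(2.818e-5)/(0.273)² = 3.40×10^6 N/C.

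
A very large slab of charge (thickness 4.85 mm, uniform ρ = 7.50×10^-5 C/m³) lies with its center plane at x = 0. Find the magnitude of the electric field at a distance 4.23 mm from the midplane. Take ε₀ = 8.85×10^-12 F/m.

|E| = 2.06×10^4 N/C

The point |x| = 4.23 mm lies outside the slab (half-thickness 0.002425 m). A symmetric pillbox spanning the full slab encloses Q_enc = ρ·d·A.
Flux = 2EA ⇒ E = |ρ|d/(2ε₀), independent of distance outside.
E = (7.50e-5)(0.00485)/(2·8.85×10^-12) = 2.06×10^4 N/C.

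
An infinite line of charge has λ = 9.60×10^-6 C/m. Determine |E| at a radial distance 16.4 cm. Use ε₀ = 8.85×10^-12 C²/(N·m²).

|E| = 1.05×10^6 N/C

Choose a coaxial cylinder of radius r = 16.4 cm (arbitrary length L) as the Gaussian surface.
Q_enc = λL, so λ_enc = 9.60e-6 C/m.
Since E is radial and uniform over the curved surface, Φ = E·2πrL = Q_enc/ε₀ = λ_enc L/ε₀.
E = |λ_enc|/(2πε₀r) = (9.60×10^-6)/(2π·8.85×10^-12·0.164) = 1.05×10^6 N/C.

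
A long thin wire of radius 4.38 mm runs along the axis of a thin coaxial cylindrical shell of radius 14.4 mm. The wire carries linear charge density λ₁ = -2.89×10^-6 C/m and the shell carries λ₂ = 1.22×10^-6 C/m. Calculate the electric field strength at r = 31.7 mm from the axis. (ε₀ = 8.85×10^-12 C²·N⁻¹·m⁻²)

By cylindrical symmetry E is radial; use a coaxial Gaussian cylinder of radius 31.7 mm and length L (r > 14.4 mm, enclosing both).
λ_enc = λ₁ + λ₂ = (-2.89×10^-6) + (1.22e-6) = -1.67×10^-6 C/m.
Since E is radial and uniform over the curved surface, Φ = E·2πrL = Q_enc/ε₀ = λ_enc L/ε₀.
E = |λ_enc|/(2πε₀r) = (1.67×10^-6)/(2π·8.85×10^-12·0.0317) = 9.47e5 N/C.

|E| = 9.47e5 N/C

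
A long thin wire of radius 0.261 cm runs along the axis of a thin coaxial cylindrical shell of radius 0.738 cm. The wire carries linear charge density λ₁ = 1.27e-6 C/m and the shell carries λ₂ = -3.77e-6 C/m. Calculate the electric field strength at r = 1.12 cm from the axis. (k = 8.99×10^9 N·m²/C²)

Coaxial Gaussian cylinder, radius r = 1.12 cm, length L (r > 0.738 cm, enclosing both).
λ_enc = λ₁ + λ₂ = (1.27e-6) + (-3.77×10^-6) = -2.50×10^-6 C/m.
Gauss's law: E·2πrL = λ_enc L/ε₀.
E = 2k|λ_enc|/r = 2(8.99×10^9)(2.50e-6)/(0.0112) = 4.01×10^6 N/C.

E ≈ 4.01e6 N/C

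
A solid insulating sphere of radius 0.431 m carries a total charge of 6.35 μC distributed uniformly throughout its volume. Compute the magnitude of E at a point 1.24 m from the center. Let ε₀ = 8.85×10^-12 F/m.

3.71×10^4 V/m

Symmetry ⇒ E = E(r) r̂. Gaussian sphere of radius r = 1.24 m (r > R, so the entire charge is enclosed).
Q_enc = 6.35 μC = 6.35e-6 C.
Applying ∮E·dA = Q_enc/ε₀ with Φ = E(4πr²):
E = |Q_enc|/(4πε₀r²) = (6.35×10^-6)/(4π·8.85×10^-12·(1.24)²) = 3.71e4 N/C.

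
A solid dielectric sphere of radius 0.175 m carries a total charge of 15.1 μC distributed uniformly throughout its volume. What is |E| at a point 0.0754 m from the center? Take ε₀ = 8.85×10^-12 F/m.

|E| ≈ 1.91×10^6 V/m

Symmetry ⇒ E = E(r) r̂. Gaussian sphere of radius r = 0.0754 m (r < R).
For a uniform sphere the enclosed fraction is (r/R)³, so Q_enc = (15.1 μC)(0.0754/0.175)³ = 1.208e-6 C.
By Gauss's law, ∮E·dA = E·4πr² = Q_enc/ε₀.
E = |Q_enc|/(4πε₀r²) = (1.208×10^-6)/(4π·8.85×10^-12·(0.0754)²) = 1.91×10^6 N/C.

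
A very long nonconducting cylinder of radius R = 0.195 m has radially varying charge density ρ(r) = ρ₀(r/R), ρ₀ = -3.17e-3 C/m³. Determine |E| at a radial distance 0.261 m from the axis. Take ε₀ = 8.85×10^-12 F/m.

1.74e7 N/C

By cylindrical symmetry E is radial; use a coaxial Gaussian cylinder of radius 0.261 m and length L (r > R, full charge per length enclosed).
λ_enc = 2π ∫₀^R ρ₀(r'/R)^1 r' dr' = 2πρ₀R²/3 = -2.525e-4 C/m.
By Gauss's law (flux through the curved wall only), E·2πrL = λ_enc L/ε₀.
E = |λ_enc|/(2πε₀r) = (2.525×10^-4)/(2π·8.85×10^-12·0.261) = 1.74×10^7 N/C.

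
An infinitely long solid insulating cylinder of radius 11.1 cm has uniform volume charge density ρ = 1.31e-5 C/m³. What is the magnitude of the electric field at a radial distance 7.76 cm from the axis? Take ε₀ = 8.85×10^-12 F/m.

5.74×10^4 N/C

Coaxial Gaussian cylinder, radius r = 7.76 cm, length L (r < R).
Charge inside radius r per length L is ρ·πr²·L, so λ_enc = ρπr² = 2.478e-7 C/m.
Applying ∮E·dA = Q_enc/ε₀ with the end caps contributing no flux:
E = |λ_enc|/(2πε₀r) = (2.478e-7)/(2π·8.85×10^-12·0.0776) = 5.74×10^4 N/C.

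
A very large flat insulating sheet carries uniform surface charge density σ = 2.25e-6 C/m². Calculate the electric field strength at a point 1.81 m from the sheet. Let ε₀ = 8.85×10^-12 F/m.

Choose a cylindrical pillbox piercing the sheet, end faces (area A) parallel to it.
Flux Φ = 2EA and Q_enc = σA, so 2EA = σA/ε₀ ⇒ E = |σ|/(2ε₀), independent of distance.
E = |σ|/(2ε₀) = (2.25e-6)/(2·8.85×10^-12) = 1.27×10^5 N/C.

1.27×10^5 N/C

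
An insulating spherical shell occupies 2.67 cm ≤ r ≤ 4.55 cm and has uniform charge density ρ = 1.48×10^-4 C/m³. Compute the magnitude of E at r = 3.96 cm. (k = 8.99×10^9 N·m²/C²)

By spherical symmetry E is radial; choose a Gaussian sphere of radius r = 3.96 cm (within the shell material, 2.67 cm < r < 4.55 cm).
Only the shell between 2.67 cm and r is enclosed: Q_enc = ρ·(4π/3)(r³ − a³) = (1.48e-4)·(4π/3)·((0.0396)³ − (0.0267)³) = 2.67×10^-8 C.
Gauss's law: E·4πr² = Q_enc/ε₀.
E = k|Q_enc|/r² = (8.99×10^9)(2.67×10^-8)/(0.0396)² = 1.53e5 N/C.

E ≈ 1.53×10^5 N/C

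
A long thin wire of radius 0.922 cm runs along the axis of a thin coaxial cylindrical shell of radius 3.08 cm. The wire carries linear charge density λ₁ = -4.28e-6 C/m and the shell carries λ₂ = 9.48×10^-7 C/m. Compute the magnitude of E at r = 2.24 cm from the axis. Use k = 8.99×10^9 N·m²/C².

E = 3.44×10^6 N/C

Coaxial Gaussian cylinder, radius r = 2.24 cm, length L (between the conductors, 0.922 cm < r < 3.08 cm).
The shell at 3.08 cm lies outside the Gaussian surface, so λ_enc = λ₁ = -4.28×10^-6 C/m.
Since E is radial and uniform over the curved surface, Φ = E·2πrL = Q_enc/ε₀ = λ_enc L/ε₀.
E = 2k|λ_enc|/r = 2(8.99×10^9)(4.28×10^-6)/(0.0224) = 3.44×10^6 N/C.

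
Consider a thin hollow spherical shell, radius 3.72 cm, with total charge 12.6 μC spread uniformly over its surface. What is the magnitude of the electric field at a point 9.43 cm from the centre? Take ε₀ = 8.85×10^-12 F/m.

|E| = 1.27×10^7 N/C

Symmetry ⇒ E = E(r) r̂. Gaussian sphere of radius r = 9.43 cm (r > 3.72 cm).
The entire shell is enclosed: Q_enc = 1.26×10^-5 C.
Since E is radial and uniform over the Gaussian sphere, Φ = E·4πr² = Q_enc/ε₀.
E = |Q_enc|/(4πε₀r²) = (1.26e-5)/(4π·8.85×10^-12·(0.0943)²) = 1.27×10^7 N/C.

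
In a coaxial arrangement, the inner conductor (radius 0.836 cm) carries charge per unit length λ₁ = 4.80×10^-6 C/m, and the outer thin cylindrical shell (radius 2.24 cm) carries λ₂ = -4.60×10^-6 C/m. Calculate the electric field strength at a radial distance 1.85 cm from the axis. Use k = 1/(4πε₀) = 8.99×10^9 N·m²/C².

Choose a coaxial cylinder of radius r = 1.85 cm (arbitrary length L) as the Gaussian surface (between the conductors, 0.836 cm < r < 2.24 cm).
The shell at 2.24 cm lies outside the Gaussian surface, so λ_enc = λ₁ = 4.80×10^-6 C/m.
By Gauss's law (flux through the curved wall only), E·2πrL = λ_enc L/ε₀.
E = 2k|λ_enc|/r = 2(8.99×10^9)(4.80×10^-6)/(0.0185) = 4.67×10^6 N/C.

E ≈ 4.67×10^6 V/m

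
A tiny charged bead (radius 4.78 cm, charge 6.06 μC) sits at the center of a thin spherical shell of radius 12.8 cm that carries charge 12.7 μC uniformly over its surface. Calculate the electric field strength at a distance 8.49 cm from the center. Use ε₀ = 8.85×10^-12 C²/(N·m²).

E ≈ 7.56×10^6 V/m

Take a concentric spherical Gaussian surface of radius r = 8.49 cm (between the bodies, 4.78 cm < r < 12.8 cm).
Only the inner charge is enclosed; the outer shell contributes nothing inside itself. Q_enc = 6.06 μC = 6.06×10^-6 C.
Applying ∮E·dA = Q_enc/ε₀ with Φ = E(4πr²):
E = |Q_enc|/(4πε₀r²) = (6.06×10^-6)/(4π·8.85×10^-12·(0.0849)²) = 7.56×10^6 N/C.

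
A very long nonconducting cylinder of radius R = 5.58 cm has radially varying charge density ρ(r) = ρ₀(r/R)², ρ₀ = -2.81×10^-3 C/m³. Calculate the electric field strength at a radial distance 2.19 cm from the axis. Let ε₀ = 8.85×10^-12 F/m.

By cylindrical symmetry E is radial; use a coaxial Gaussian cylinder of radius 2.19 cm and length L (r < R).
Integrating ρ over the cross-section to radius r: λ_enc = (2πρ₀/R²) ∫₀^r r'^3 dr' = 2πρ₀ r^4/(4·R²) = -3.261×10^-7 C/m.
Since E is radial and uniform over the curved surface, Φ = E·2πrL = Q_enc/ε₀ = λ_enc L/ε₀.
E = |λ_enc|/(2πε₀r) = (3.261×10^-7)/(2π·8.85×10^-12·0.0219) = 2.68×10^5 N/C.

|E| = 2.68×10^5 V/m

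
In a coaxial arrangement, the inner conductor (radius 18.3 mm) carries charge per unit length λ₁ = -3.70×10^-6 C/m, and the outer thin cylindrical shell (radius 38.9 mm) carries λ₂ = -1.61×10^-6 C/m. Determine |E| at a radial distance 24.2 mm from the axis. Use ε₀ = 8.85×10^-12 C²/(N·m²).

E = 2.75×10^6 N/C

Choose a coaxial cylinder of radius r = 24.2 mm (arbitrary length L) as the Gaussian surface (between the conductors, 18.3 mm < r < 38.9 mm).
The shell at 38.9 mm lies outside the Gaussian surface, so λ_enc = λ₁ = -3.70×10^-6 C/m.
Applying ∮E·dA = Q_enc/ε₀ with the end caps contributing no flux:
E = |λ_enc|/(2πε₀r) = (3.70×10^-6)/(2π·8.85×10^-12·0.0242) = 2.75×10^6 N/C.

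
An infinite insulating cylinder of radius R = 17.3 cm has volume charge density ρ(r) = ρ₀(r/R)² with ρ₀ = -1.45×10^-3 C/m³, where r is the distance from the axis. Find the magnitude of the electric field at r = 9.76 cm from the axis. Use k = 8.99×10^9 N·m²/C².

By cylindrical symmetry E is radial; use a coaxial Gaussian cylinder of radius 9.76 cm and length L (r < R).
Integrating ρ over the cross-section to radius r: λ_enc = (2πρ₀/R²) ∫₀^r r'^3 dr' = 2πρ₀ r^4/(4·R²) = -6.905e-6 C/m.
Applying ∮E·dA = Q_enc/ε₀ with the end caps contributing no flux:
E = 2k|λ_enc|/r = 2(8.99×10^9)(6.905×10^-6)/(0.0976) = 1.27×10^6 N/C.

1.27e6 N/C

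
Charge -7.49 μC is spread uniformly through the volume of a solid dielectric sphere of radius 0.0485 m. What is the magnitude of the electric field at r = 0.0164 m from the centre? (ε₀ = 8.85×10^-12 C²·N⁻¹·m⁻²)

By spherical symmetry E is radial; choose a Gaussian sphere of radius r = 0.0164 m (r < R).
For a uniform sphere the enclosed fraction is (r/R)³, so Q_enc = (-7.49 μC)(0.0164/0.0485)³ = -2.896×10^-7 C.
Applying ∮E·dA = Q_enc/ε₀ with Φ = E(4πr²):
E = |Q_enc|/(4πε₀r²) = (2.896×10^-7)/(4π·8.85×10^-12·(0.0164)²) = 9.68×10^6 N/C.

|E| = 9.68×10^6 V/m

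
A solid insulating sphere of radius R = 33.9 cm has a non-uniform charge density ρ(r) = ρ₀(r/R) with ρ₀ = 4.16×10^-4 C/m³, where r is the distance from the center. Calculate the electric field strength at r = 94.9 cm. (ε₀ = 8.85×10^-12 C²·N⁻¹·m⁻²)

Use a concentric Gaussian sphere at r = 94.9 cm (r > R, all charge enclosed).
Q_enc = 4π ∫₀^R ρ₀(r'/R)^1 r'² dr' = 4πρ₀R³/4 = 5.091×10^-5 C.
By Gauss's law, ∮E·dA = E·4πr² = Q_enc/ε₀.
E = |Q_enc|/(4πε₀r²) = (5.091e-5)/(4π·8.85×10^-12·(0.949)²) = 5.08e5 N/C.

5.08e5 N/C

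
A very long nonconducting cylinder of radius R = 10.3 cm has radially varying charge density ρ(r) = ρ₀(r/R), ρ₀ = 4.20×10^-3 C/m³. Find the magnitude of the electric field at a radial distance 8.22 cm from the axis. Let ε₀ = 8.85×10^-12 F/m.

E = 1.04×10^7 N/C

Take a coaxial cylindrical Gaussian surface of radius r = 8.22 cm and length L (r < R).
Integrating ρ over the cross-section to radius r: λ_enc = (2πρ₀/R) ∫₀^r r'^2 dr' = 2πρ₀ r^3/(3·R) = 4.743×10^-5 C/m.
Gauss's law: E·2πrL = λ_enc L/ε₀.
E = |λ_enc|/(2πε₀r) = (4.743e-5)/(2π·8.85×10^-12·0.0822) = 1.04×10^7 N/C.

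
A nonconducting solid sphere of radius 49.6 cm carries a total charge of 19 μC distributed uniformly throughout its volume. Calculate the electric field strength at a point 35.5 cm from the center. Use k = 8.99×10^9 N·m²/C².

4.97×10^5 N/C

Take a concentric spherical Gaussian surface of radius r = 35.5 cm (r < R).
Only the charge within r is enclosed: Q_enc = Q·(r/R)³ = (19 μC)·(35.5 cm/49.6 cm)³ = 6.966×10^-6 C.
Applying ∮E·dA = Q_enc/ε₀ with Φ = E(4πr²):
E = k|Q_enc|/r² = (8.99×10^9)(6.966×10^-6)/(0.355)² = 4.97e5 N/C.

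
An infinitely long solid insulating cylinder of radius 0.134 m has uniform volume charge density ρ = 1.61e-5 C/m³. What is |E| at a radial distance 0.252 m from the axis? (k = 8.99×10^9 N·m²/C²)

|E| = 6.48×10^4 N/C

Take a coaxial cylindrical Gaussian surface of radius r = 0.252 m and length L (r > 0.134 m, full cross-section enclosed).
λ_enc = ρ·πR² = (1.61e-5)π(0.134)² = 9.082×10^-7 C/m.
By Gauss's law (flux through the curved wall only), E·2πrL = λ_enc L/ε₀.
E = 2k|λ_enc|/r = 2(8.99×10^9)(9.082×10^-7)/(0.252) = 6.48e4 N/C.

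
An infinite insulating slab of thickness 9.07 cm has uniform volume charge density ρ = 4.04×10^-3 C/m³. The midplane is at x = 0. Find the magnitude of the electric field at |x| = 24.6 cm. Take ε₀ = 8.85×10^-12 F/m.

|E| = 2.07×10^7 N/C

The point |x| = 24.6 cm lies outside the slab (half-thickness 0.04535 m). A symmetric pillbox spanning the full slab encloses Q_enc = ρ·d·A.
Flux = 2EA ⇒ E = |ρ|d/(2ε₀), independent of distance outside.
E = (4.04×10^-3)(0.0907)/(2·8.85×10^-12) = 2.07×10^7 N/C.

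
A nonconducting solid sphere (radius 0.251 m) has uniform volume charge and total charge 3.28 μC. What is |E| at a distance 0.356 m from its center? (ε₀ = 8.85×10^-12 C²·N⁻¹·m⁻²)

2.33×10^5 N/C

By spherical symmetry E is radial; choose a Gaussian sphere of radius r = 0.356 m (r > R, so the entire charge is enclosed).
Q_enc = 3.28 μC = 3.28×10^-6 C.
By Gauss's law, ∮E·dA = E·4πr² = Q_enc/ε₀.
E = |Q_enc|/(4πε₀r²) = (3.28×10^-6)/(4π·8.85×10^-12·(0.356)²) = 2.33×10^5 N/C.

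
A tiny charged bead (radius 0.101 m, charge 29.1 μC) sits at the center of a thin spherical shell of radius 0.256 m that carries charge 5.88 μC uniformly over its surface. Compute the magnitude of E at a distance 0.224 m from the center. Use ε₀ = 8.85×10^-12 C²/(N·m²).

By spherical symmetry E is radial; choose a Gaussian sphere of radius r = 0.224 m (between the bodies, 0.101 m < r < 0.256 m).
Only the inner charge is enclosed; the outer shell contributes nothing inside itself. Q_enc = 29.1 μC = 2.91×10^-5 C.
Gauss's law: E·4πr² = Q_enc/ε₀.
E = |Q_enc|/(4πε₀r²) = (2.91e-5)/(4π·8.85×10^-12·(0.224)²) = 5.21e6 N/C.

E = 5.21e6 V/m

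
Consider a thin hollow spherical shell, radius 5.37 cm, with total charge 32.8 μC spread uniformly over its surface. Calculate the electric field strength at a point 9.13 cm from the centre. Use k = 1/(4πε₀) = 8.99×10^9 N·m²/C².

3.54×10^7 N/C

By spherical symmetry E is radial; choose a Gaussian sphere of radius r = 9.13 cm (r > 5.37 cm).
The entire shell is enclosed: Q_enc = 3.28×10^-5 C.
Applying ∮E·dA = Q_enc/ε₀ with Φ = E(4πr²):
E = k|Q_enc|/r² = (8.99×10^9)(3.28e-5)/(0.0913)² = 3.54×10^7 N/C.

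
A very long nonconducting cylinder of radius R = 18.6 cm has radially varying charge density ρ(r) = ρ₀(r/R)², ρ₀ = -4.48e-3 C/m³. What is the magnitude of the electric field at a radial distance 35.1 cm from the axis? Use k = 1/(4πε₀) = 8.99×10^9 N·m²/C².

1.25×10^7 N/C

Coaxial Gaussian cylinder, radius r = 35.1 cm, length L (r > R, full charge per length enclosed).
λ_enc = 2π ∫₀^R ρ₀(r'/R)^2 r' dr' = 2πρ₀R²/4 = -2.435e-4 C/m.
Gauss's law: E·2πrL = λ_enc L/ε₀.
E = 2k|λ_enc|/r = 2(8.99×10^9)(2.435×10^-4)/(0.351) = 1.25e7 N/C.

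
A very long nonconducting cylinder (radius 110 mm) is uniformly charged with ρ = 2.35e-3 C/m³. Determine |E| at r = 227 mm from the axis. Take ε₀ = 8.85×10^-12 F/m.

By cylindrical symmetry E is radial; use a coaxial Gaussian cylinder of radius 227 mm and length L (r > 110 mm, full cross-section enclosed).
λ_enc = ρ·πR² = (2.35e-3)π(0.11)² = 8.933e-5 C/m.
Applying ∮E·dA = Q_enc/ε₀ with the end caps contributing no flux:
E = |λ_enc|/(2πε₀r) = (8.933×10^-5)/(2π·8.85×10^-12·0.227) = 7.08×10^6 N/C.

E ≈ 7.08×10^6 N/C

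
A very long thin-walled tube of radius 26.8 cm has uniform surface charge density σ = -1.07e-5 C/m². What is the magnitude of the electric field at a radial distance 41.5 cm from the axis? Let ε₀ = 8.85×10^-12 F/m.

By cylindrical symmetry E is radial; use a coaxial Gaussian cylinder of radius 41.5 cm and length L (r > 26.8 cm).
The whole shell is enclosed: λ_enc = σ·2πR = (-1.07×10^-5)·2π·(0.268) = -1.802e-5 C/m.
Since E is radial and uniform over the curved surface, Φ = E·2πrL = Q_enc/ε₀ = λ_enc L/ε₀.
E = |λ_enc|/(2πε₀r) = (1.802e-5)/(2π·8.85×10^-12·0.415) = 7.81×10^5 N/C.

E ≈ 7.81×10^5 N/C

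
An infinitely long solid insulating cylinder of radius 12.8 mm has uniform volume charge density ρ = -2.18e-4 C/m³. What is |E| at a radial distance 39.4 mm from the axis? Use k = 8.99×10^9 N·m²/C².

Coaxial Gaussian cylinder, radius r = 39.4 mm, length L (r > 12.8 mm, full cross-section enclosed).
λ_enc = ρ·πR² = (-2.18×10^-4)π(0.0128)² = -1.122×10^-7 C/m.
By Gauss's law (flux through the curved wall only), E·2πrL = λ_enc L/ε₀.
E = 2k|λ_enc|/r = 2(8.99×10^9)(1.122×10^-7)/(0.0394) = 5.12×10^4 N/C.

|E| ≈ 5.12×10^4 V/m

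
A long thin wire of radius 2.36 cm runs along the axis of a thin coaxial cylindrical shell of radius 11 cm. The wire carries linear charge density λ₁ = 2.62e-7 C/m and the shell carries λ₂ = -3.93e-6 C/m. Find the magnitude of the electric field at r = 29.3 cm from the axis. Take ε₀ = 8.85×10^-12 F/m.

E ≈ 2.25×10^5 N/C

By cylindrical symmetry E is radial; use a coaxial Gaussian cylinder of radius 29.3 cm and length L (r > 11 cm, enclosing both).
λ_enc = λ₁ + λ₂ = (2.62×10^-7) + (-3.93×10^-6) = -3.668×10^-6 C/m.
Applying ∮E·dA = Q_enc/ε₀ with the end caps contributing no flux:
E = |λ_enc|/(2πε₀r) = (3.668×10^-6)/(2π·8.85×10^-12·0.293) = 2.25×10^5 N/C.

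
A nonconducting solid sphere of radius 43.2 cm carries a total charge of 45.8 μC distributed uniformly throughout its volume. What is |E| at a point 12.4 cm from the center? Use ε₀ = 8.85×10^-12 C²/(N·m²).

E ≈ 6.33e5 V/m

Take a concentric spherical Gaussian surface of radius r = 12.4 cm (r < R).
For a uniform sphere the enclosed fraction is (r/R)³, so Q_enc = (45.8 μC)(0.124/0.432)³ = 1.083×10^-6 C.
By Gauss's law, ∮E·dA = E·4πr² = Q_enc/ε₀.
E = |Q_enc|/(4πε₀r²) = (1.083×10^-6)/(4π·8.85×10^-12·(0.124)²) = 6.33×10^5 N/C.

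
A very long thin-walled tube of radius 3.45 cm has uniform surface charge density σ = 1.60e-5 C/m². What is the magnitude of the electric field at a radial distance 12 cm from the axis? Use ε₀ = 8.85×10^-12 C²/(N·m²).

|E| = 5.20e5 N/C

Take a coaxial cylindrical Gaussian surface of radius r = 12 cm and length L (r > 3.45 cm).
The whole shell is enclosed: λ_enc = σ·2πR = (1.60e-5)·2π·(0.0345) = 3.468×10^-6 C/m.
By Gauss's law (flux through the curved wall only), E·2πrL = λ_enc L/ε₀.
E = |λ_enc|/(2πε₀r) = (3.468×10^-6)/(2π·8.85×10^-12·0.12) = 5.20×10^5 N/C.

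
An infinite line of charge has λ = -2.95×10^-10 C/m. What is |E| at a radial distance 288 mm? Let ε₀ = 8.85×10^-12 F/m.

By cylindrical symmetry E is radial; use a coaxial Gaussian cylinder of radius 288 mm and length L.
Q_enc = λL, so λ_enc = -2.95×10^-10 C/m.
Applying ∮E·dA = Q_enc/ε₀ with the end caps contributing no flux:
E = |λ_enc|/(2πε₀r) = (2.95×10^-10)/(2π·8.85×10^-12·0.288) = 18.4 N/C.

|E| ≈ 18.4 N/C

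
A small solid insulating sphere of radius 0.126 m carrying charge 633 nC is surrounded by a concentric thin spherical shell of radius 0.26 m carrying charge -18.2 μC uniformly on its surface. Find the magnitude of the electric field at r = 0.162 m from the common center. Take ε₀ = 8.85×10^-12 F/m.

E = 2.17×10^5 V/m

Symmetry ⇒ E = E(r) r̂. Gaussian sphere of radius r = 0.162 m (between the bodies, 0.126 m < r < 0.26 m).
Only the inner charge is enclosed; the outer shell contributes nothing inside itself. Q_enc = 633 nC = 6.33×10^-7 C.
By Gauss's law, ∮E·dA = E·4πr² = Q_enc/ε₀.
E = |Q_enc|/(4πε₀r²) = (6.33×10^-7)/(4π·8.85×10^-12·(0.162)²) = 2.17e5 N/C.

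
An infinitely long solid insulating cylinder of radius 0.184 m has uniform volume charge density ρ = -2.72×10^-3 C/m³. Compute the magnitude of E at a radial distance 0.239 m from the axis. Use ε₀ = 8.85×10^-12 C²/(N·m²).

Choose a coaxial cylinder of radius r = 0.239 m (arbitrary length L) as the Gaussian surface (r > 0.184 m, full cross-section enclosed).
λ_enc = ρ·πR² = (-2.72e-3)π(0.184)² = -2.893×10^-4 C/m.
Since E is radial and uniform over the curved surface, Φ = E·2πrL = Q_enc/ε₀ = λ_enc L/ε₀.
E = |λ_enc|/(2πε₀r) = (2.893×10^-4)/(2π·8.85×10^-12·0.239) = 2.18e7 N/C.

2.18×10^7 N/C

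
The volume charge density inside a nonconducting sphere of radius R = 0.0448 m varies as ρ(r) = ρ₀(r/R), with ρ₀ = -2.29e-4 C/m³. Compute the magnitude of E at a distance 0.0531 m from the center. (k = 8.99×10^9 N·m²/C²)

E ≈ 2.06×10^5 V/m

Take a concentric spherical Gaussian surface of radius r = 0.0531 m (r > R, all charge enclosed).
Q_enc = 4π ∫₀^R ρ₀(r'/R)^1 r'² dr' = 4πρ₀R³/4 = -6.469×10^-8 C.
Gauss's law: E·4πr² = Q_enc/ε₀.
E = k|Q_enc|/r² = (8.99×10^9)(6.469×10^-8)/(0.0531)² = 2.06e5 N/C.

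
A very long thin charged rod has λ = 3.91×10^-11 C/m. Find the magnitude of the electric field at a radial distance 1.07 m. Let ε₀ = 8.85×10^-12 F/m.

E ≈ 0.657 V/m

Choose a coaxial cylinder of radius r = 1.07 m (arbitrary length L) as the Gaussian surface.
Q_enc = λL, so λ_enc = 3.91×10^-11 C/m.
Gauss's law: E·2πrL = λ_enc L/ε₀.
E = |λ_enc|/(2πε₀r) = (3.91×10^-11)/(2π·8.85×10^-12·1.07) = 0.657 N/C.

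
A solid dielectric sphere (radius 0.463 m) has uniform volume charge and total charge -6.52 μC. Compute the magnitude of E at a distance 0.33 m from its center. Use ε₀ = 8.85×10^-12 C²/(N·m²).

Symmetry ⇒ E = E(r) r̂. Gaussian sphere of radius r = 0.33 m (r < R).
For a uniform sphere the enclosed fraction is (r/R)³, so Q_enc = (-6.52 μC)(0.33/0.463)³ = -2.361e-6 C.
Gauss's law: E·4πr² = Q_enc/ε₀.
E = |Q_enc|/(4πε₀r²) = (2.361×10^-6)/(4π·8.85×10^-12·(0.33)²) = 1.95×10^5 N/C.

|E| = 1.95×10^5 N/C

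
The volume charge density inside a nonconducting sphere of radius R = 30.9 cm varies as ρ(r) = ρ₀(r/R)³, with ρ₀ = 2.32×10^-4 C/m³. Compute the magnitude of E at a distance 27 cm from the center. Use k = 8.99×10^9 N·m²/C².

Symmetry ⇒ E = E(r) r̂. Gaussian sphere of radius r = 27 cm (r < R).
Q_enc = ∫₀^r ρ(r')·4πr'² dr' = (4πρ₀/R³) ∫₀^r r'^5 dr' = 4πρ₀ r^6/(6·R³) = 6.38×10^-6 C.
By Gauss's law, ∮E·dA = E·4πr² = Q_enc/ε₀.
E = k|Q_enc|/r² = (8.99×10^9)(6.38×10^-6)/(0.27)² = 7.87×10^5 N/C.

E ≈ 7.87e5 V/m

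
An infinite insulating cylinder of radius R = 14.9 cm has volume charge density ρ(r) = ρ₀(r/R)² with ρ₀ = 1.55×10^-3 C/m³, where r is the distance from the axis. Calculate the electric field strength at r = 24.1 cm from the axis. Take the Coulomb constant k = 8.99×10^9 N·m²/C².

|E| = 4.03e6 N/C

Choose a coaxial cylinder of radius r = 24.1 cm (arbitrary length L) as the Gaussian surface (r > R, full charge per length enclosed).
λ_enc = 2π ∫₀^R ρ₀(r'/R)^2 r' dr' = 2πρ₀R²/4 = 5.405×10^-5 C/m.
By Gauss's law (flux through the curved wall only), E·2πrL = λ_enc L/ε₀.
E = 2k|λ_enc|/r = 2(8.99×10^9)(5.405×10^-5)/(0.241) = 4.03e6 N/C.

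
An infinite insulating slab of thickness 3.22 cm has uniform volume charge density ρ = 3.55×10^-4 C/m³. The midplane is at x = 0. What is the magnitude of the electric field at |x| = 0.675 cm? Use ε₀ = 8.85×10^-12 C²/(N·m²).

By symmetry E is perpendicular to the slab. A Gaussian pillbox from −0.675 cm to +0.675 cm (face area A) lies entirely within the slab.
Q_enc = ρ·(2x)·A and flux = 2EA, so 2EA = 2ρxA/ε₀ ⇒ E = |ρ|x/ε₀.
E = (3.55×10^-4)(0.00675)/(8.85×10^-12) = 2.71e5 N/C.

2.71×10^5 V/m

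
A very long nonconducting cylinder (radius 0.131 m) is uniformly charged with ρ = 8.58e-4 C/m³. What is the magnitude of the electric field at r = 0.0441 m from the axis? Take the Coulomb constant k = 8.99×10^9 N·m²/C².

Choose a coaxial cylinder of radius r = 0.0441 m (arbitrary length L) as the Gaussian surface (r < R).
Charge inside radius r per length L is ρ·πr²·L, so λ_enc = ρπr² = 5.242e-6 C/m.
Gauss's law: E·2πrL = λ_enc L/ε₀.
E = 2k|λ_enc|/r = 2(8.99×10^9)(5.242×10^-6)/(0.0441) = 2.14×10^6 N/C.

E ≈ 2.14×10^6 N/C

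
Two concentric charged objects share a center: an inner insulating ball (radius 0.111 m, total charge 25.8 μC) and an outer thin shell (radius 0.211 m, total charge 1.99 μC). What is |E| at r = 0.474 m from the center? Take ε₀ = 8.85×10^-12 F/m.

|E| = 1.11×10^6 N/C

Symmetry ⇒ E = E(r) r̂. Gaussian sphere of radius r = 0.474 m (r > 0.211 m, enclosing both).
Q_enc = (25.8 μC) + (1.99 μC) = 2.779×10^-5 C.
Since E is radial and uniform over the Gaussian sphere, Φ = E·4πr² = Q_enc/ε₀.
E = |Q_enc|/(4πε₀r²) = (2.779×10^-5)/(4π·8.85×10^-12·(0.474)²) = 1.11×10^6 N/C.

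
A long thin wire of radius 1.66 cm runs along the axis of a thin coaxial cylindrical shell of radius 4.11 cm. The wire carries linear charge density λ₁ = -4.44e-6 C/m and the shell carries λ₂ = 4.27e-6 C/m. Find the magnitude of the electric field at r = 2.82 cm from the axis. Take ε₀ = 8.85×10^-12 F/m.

2.83×10^6 V/m

By cylindrical symmetry E is radial; use a coaxial Gaussian cylinder of radius 2.82 cm and length L (between the conductors, 1.66 cm < r < 4.11 cm).
The shell at 4.11 cm lies outside the Gaussian surface, so λ_enc = λ₁ = -4.44×10^-6 C/m.
Gauss's law: E·2πrL = λ_enc L/ε₀.
E = |λ_enc|/(2πε₀r) = (4.44×10^-6)/(2π·8.85×10^-12·0.0282) = 2.83×10^6 N/C.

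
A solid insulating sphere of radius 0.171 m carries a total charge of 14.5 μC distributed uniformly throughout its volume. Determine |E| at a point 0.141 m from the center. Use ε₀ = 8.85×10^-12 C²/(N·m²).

Take a concentric spherical Gaussian surface of radius r = 0.141 m (r < R).
For a uniform sphere the enclosed fraction is (r/R)³, so Q_enc = (14.5 μC)(0.141/0.171)³ = 8.129×10^-6 C.
Gauss's law: E·4πr² = Q_enc/ε₀.
E = |Q_enc|/(4πε₀r²) = (8.129e-6)/(4π·8.85×10^-12·(0.141)²) = 3.68×10^6 N/C.

3.68e6 N/C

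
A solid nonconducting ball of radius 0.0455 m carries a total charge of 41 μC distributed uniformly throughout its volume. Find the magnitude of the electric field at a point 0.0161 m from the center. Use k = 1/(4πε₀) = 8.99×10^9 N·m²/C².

Take a concentric spherical Gaussian surface of radius r = 0.0161 m (r < R).
For a uniform sphere the enclosed fraction is (r/R)³, so Q_enc = (41 μC)(0.0161/0.0455)³ = 1.816×10^-6 C.
Gauss's law: E·4πr² = Q_enc/ε₀.
E = k|Q_enc|/r² = (8.99×10^9)(1.816e-6)/(0.0161)² = 6.30×10^7 N/C.

|E| = 6.30×10^7 N/C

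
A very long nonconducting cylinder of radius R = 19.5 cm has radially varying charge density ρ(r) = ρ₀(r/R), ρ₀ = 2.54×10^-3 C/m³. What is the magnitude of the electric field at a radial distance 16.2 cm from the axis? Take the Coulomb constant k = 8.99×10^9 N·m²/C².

Take a coaxial cylindrical Gaussian surface of radius r = 16.2 cm and length L (r < R).
Integrating ρ over the cross-section to radius r: λ_enc = (2πρ₀/R) ∫₀^r r'^2 dr' = 2πρ₀ r^3/(3·R) = 1.16×10^-4 C/m.
By Gauss's law (flux through the curved wall only), E·2πrL = λ_enc L/ε₀.
E = 2k|λ_enc|/r = 2(8.99×10^9)(1.16e-4)/(0.162) = 1.29e7 N/C.

E ≈ 1.29×10^7 N/C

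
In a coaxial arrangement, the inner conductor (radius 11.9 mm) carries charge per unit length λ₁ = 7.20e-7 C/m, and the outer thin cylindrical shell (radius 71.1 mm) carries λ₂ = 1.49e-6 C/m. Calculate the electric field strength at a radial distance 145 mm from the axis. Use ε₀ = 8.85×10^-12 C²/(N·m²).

Choose a coaxial cylinder of radius r = 145 mm (arbitrary length L) as the Gaussian surface (r > 71.1 mm, enclosing both).
λ_enc = λ₁ + λ₂ = (7.20e-7) + (1.49×10^-6) = 2.21×10^-6 C/m.
By Gauss's law (flux through the curved wall only), E·2πrL = λ_enc L/ε₀.
E = |λ_enc|/(2πε₀r) = (2.21×10^-6)/(2π·8.85×10^-12·0.145) = 2.74×10^5 N/C.

|E| ≈ 2.74e5 N/C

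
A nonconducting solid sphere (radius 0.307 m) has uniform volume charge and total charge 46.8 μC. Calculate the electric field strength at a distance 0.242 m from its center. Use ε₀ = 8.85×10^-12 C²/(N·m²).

|E| = 3.52×10^6 N/C

Take a concentric spherical Gaussian surface of radius r = 0.242 m (r < R).
Only the charge within r is enclosed: Q_enc = Q·(r/R)³ = (46.8 μC)·(0.242 m/0.307 m)³ = 2.292e-5 C.
Since E is radial and uniform over the Gaussian sphere, Φ = E·4πr² = Q_enc/ε₀.
E = |Q_enc|/(4πε₀r²) = (2.292e-5)/(4π·8.85×10^-12·(0.242)²) = 3.52e6 N/C.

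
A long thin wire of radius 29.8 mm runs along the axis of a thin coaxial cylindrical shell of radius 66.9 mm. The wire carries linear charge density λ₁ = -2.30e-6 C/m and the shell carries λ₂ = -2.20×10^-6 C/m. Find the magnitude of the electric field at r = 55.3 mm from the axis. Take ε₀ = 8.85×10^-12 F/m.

Coaxial Gaussian cylinder, radius r = 55.3 mm, length L (between the conductors, 29.8 mm < r < 66.9 mm).
Only the inner wire is enclosed; the outer shell contributes nothing inside itself. λ_enc = λ₁ = -2.30e-6 C/m.
By Gauss's law (flux through the curved wall only), E·2πrL = λ_enc L/ε₀.
E = |λ_enc|/(2πε₀r) = (2.30×10^-6)/(2π·8.85×10^-12·0.0553) = 7.48×10^5 N/C.

E ≈ 7.48×10^5 V/m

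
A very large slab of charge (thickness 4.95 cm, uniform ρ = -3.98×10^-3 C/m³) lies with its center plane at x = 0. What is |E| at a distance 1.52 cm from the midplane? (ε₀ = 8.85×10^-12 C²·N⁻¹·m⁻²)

E = 6.84×10^6 V/m

By symmetry E is perpendicular to the slab. A Gaussian pillbox from −1.52 cm to +1.52 cm (face area A) lies entirely within the slab.
Q_enc = ρ·(2x)·A and flux = 2EA, so 2EA = 2ρxA/ε₀ ⇒ E = |ρ|x/ε₀.
E = (3.98×10^-3)(0.0152)/(8.85×10^-12) = 6.84e6 N/C.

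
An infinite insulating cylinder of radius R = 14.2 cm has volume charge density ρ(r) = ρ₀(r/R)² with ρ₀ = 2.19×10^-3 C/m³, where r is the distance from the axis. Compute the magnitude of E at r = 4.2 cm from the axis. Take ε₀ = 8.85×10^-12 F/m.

|E| ≈ 2.27×10^5 V/m

By cylindrical symmetry E is radial; use a coaxial Gaussian cylinder of radius 4.2 cm and length L (r < R).
Integrating ρ over the cross-section to radius r: λ_enc = (2πρ₀/R²) ∫₀^r r'^3 dr' = 2πρ₀ r^4/(4·R²) = 5.309×10^-7 C/m.
Since E is radial and uniform over the curved surface, Φ = E·2πrL = Q_enc/ε₀ = λ_enc L/ε₀.
E = |λ_enc|/(2πε₀r) = (5.309e-7)/(2π·8.85×10^-12·0.042) = 2.27×10^5 N/C.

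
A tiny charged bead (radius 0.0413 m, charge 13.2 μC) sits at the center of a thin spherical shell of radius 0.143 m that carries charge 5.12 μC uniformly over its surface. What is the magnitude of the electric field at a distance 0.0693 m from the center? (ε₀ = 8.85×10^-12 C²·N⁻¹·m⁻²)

E ≈ 2.47×10^7 V/m

By spherical symmetry E is radial; choose a Gaussian sphere of radius r = 0.0693 m (between the bodies, 0.0413 m < r < 0.143 m).
The shell at 0.143 m lies outside the Gaussian surface, so Q_enc = 13.2 μC = 1.32×10^-5 C.
By Gauss's law, ∮E·dA = E·4πr² = Q_enc/ε₀.
E = |Q_enc|/(4πε₀r²) = (1.32×10^-5)/(4π·8.85×10^-12·(0.0693)²) = 2.47×10^7 N/C.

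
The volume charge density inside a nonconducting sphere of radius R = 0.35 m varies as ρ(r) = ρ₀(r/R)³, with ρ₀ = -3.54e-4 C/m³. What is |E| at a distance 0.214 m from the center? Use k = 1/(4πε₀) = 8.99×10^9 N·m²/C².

Take a concentric spherical Gaussian surface of radius r = 0.214 m (r < R).
Integrate the density: Q_enc = 4π ∫₀^r ρ₀(r'/R)^3 r'² dr' = 4πρ₀ r^6/(6·R³) = -1.661×10^-6 C.
By Gauss's law, ∮E·dA = E·4πr² = Q_enc/ε₀.
E = k|Q_enc|/r² = (8.99×10^9)(1.661×10^-6)/(0.214)² = 3.26×10^5 N/C.

E = 3.26×10^5 N/C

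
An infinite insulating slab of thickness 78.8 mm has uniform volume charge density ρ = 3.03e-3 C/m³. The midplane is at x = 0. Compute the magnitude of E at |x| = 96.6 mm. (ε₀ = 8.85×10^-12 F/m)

The point |x| = 96.6 mm lies outside the slab (half-thickness 0.0394 m). A symmetric pillbox spanning the full slab encloses Q_enc = ρ·d·A.
Flux = 2EA ⇒ E = |ρ|d/(2ε₀), independent of distance outside.
E = (3.03e-3)(0.0788)/(2·8.85×10^-12) = 1.35×10^7 N/C.

1.35e7 N/C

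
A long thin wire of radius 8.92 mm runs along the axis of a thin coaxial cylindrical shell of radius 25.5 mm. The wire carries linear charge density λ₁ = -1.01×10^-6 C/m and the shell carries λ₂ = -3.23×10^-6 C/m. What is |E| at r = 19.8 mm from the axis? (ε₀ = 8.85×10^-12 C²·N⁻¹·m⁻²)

9.17×10^5 V/m

Choose a coaxial cylinder of radius r = 19.8 mm (arbitrary length L) as the Gaussian surface (between the conductors, 8.92 mm < r < 25.5 mm).
The shell at 25.5 mm lies outside the Gaussian surface, so λ_enc = λ₁ = -1.01×10^-6 C/m.
Gauss's law: E·2πrL = λ_enc L/ε₀.
E = |λ_enc|/(2πε₀r) = (1.01×10^-6)/(2π·8.85×10^-12·0.0198) = 9.17×10^5 N/C.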